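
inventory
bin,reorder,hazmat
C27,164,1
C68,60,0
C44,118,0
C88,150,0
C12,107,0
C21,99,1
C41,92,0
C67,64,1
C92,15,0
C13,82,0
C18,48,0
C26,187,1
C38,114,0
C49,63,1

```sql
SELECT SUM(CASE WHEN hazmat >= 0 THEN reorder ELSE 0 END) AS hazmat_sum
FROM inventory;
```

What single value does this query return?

bin=C27: ✓ → 164
bin=C68: ✓ → 60
bin=C44: ✓ → 118
bin=C88: ✓ → 150
bin=C12: ✓ → 107
bin=C21: ✓ → 99
bin=C41: ✓ → 92
bin=C67: ✓ → 64
bin=C92: ✓ → 15
bin=C13: ✓ → 82
bin=C18: ✓ → 48
bin=C26: ✓ → 187
bin=C38: ✓ → 114
bin=C49: ✓ → 63
hazmat_sum = 164 + 60 + 118 + 150 + 107 + 99 + 92 + 64 + 15 + 82 + 48 + 187 + 114 + 63 = 1363

1363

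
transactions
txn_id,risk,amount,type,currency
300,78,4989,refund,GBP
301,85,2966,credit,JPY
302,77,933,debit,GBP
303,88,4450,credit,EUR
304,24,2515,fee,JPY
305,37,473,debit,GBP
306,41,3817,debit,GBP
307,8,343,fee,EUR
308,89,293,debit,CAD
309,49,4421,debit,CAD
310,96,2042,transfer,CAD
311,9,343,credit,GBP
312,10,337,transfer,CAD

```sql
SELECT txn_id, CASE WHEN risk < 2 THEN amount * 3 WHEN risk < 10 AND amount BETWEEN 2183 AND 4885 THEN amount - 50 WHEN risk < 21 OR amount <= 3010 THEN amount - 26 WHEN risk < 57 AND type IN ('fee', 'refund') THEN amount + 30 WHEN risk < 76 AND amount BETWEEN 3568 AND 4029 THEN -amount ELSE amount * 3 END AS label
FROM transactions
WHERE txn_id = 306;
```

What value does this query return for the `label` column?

txn_id = 306: risk=41, amount=3817, type=debit, currency=GBP.
risk < 2 → false
risk < 10 AND amount BETWEEN 2183 AND 4885 → false
risk < 21 OR amount <= 3010 → false
risk < 57 AND type IN ('fee', 'refund') → false
risk < 76 AND amount BETWEEN 3568 AND 4029 → true → -3817

-3817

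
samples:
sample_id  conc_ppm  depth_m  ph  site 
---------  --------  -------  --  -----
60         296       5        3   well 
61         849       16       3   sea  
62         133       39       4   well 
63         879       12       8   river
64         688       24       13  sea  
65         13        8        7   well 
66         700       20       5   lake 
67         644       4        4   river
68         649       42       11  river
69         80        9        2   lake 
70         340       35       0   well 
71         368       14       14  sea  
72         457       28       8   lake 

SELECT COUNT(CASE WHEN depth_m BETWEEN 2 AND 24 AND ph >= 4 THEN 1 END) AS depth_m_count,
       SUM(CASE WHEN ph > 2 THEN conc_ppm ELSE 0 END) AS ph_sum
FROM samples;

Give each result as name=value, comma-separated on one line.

depth_m_count=6, ph_sum=5676

[depth_m_count: depth_m BETWEEN 2 AND 24 AND ph >= 4]
sample_id=60: ✗
sample_id=61: ✗
sample_id=62: ✗
sample_id=63: ✓ → 1
sample_id=64: ✓ → 1
sample_id=65: ✓ → 1
sample_id=66: ✓ → 1
sample_id=67: ✓ → 1
sample_id=68: ✗
sample_id=69: ✗
sample_id=70: ✗
sample_id=71: ✓ → 1
sample_id=72: ✗
depth_m_count = COUNT(1, 1, 1, 1, 1, 1) = 6
—
[ph_sum: ph > 2]
sample_id=60: ✓ → 296
sample_id=61: ✓ → 849
sample_id=62: ✓ → 133
sample_id=63: ✓ → 879
sample_id=64: ✓ → 688
sample_id=65: ✓ → 13
sample_id=66: ✓ → 700
sample_id=67: ✓ → 644
sample_id=68: ✓ → 649
sample_id=69: ✗
sample_id=70: ✗
sample_id=71: ✓ → 368
sample_id=72: ✓ → 457
ph_sum = 296 + 849 + 133 + 879 + 688 + 13 + 700 + 644 + 649 + 368 + 457 = 5676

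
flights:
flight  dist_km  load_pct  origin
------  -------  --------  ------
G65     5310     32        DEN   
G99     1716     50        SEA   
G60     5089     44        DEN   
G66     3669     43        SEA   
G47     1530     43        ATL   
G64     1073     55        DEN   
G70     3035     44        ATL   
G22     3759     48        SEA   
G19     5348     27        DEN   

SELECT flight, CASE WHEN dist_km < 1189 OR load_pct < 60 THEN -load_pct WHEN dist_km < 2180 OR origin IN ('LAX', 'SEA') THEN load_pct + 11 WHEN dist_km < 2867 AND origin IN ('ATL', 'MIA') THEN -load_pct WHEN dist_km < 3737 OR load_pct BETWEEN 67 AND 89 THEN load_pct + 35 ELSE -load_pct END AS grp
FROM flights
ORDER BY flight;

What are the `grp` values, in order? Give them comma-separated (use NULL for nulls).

flight=G19: dist_km < 1189 OR load_pct < 60 → -27
flight=G22: dist_km < 1189 OR load_pct < 60 → -48
flight=G47: dist_km < 1189 OR load_pct < 60 → -43
flight=G60: dist_km < 1189 OR load_pct < 60 → -44
flight=G64: dist_km < 1189 OR load_pct < 60 → -55
flight=G65: dist_km < 1189 OR load_pct < 60 → -32
flight=G66: dist_km < 1189 OR load_pct < 60 → -43
flight=G70: dist_km < 1189 OR load_pct < 60 → -44
flight=G99: dist_km < 1189 OR load_pct < 60 → -50

-27, -48, -43, -44, -55, -32, -43, -44, -50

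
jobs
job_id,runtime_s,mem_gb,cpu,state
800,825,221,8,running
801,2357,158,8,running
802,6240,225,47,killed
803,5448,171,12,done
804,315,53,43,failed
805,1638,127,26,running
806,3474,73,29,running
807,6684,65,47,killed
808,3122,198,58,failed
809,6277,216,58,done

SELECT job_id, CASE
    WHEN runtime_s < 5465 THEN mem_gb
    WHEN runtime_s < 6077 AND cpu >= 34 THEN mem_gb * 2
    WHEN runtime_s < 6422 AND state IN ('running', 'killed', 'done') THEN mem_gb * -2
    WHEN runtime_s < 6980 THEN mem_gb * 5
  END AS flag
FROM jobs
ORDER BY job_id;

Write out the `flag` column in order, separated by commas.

221, 158, -450, 171, 53, 127, 73, 325, 198, -432

job_id=800: runtime_s < 5465 → 221
job_id=801: runtime_s < 5465 → 158
job_id=802: runtime_s < 6422 AND state IN ('running', 'killed', 'done') → -450
job_id=803: runtime_s < 5465 → 171
job_id=804: runtime_s < 5465 → 53
job_id=805: runtime_s < 5465 → 127
job_id=806: runtime_s < 5465 → 73
job_id=807: runtime_s < 6980 → 325
job_id=808: runtime_s < 5465 → 198
job_id=809: runtime_s < 6422 AND state IN ('running', 'killed', 'done') → -432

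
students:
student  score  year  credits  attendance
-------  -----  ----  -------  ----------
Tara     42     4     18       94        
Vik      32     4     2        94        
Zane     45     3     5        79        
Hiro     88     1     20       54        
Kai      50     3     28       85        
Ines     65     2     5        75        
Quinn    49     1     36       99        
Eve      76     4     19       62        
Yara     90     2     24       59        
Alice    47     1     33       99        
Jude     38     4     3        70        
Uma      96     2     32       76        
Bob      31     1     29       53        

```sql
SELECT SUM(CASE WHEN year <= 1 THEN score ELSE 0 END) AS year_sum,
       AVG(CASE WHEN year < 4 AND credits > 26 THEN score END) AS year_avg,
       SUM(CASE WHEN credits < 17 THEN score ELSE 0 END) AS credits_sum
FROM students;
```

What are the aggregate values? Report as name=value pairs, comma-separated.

year_sum=215, year_avg=54.6, credits_sum=180

[year_sum: year <= 1]
student=Tara: ✗
student=Vik: ✗
student=Zane: ✗
student=Hiro: ✓ → 88
student=Kai: ✗
student=Ines: ✗
student=Quinn: ✓ → 49
student=Eve: ✗
student=Yara: ✗
student=Alice: ✓ → 47
student=Jude: ✗
student=Uma: ✗
student=Bob: ✓ → 31
year_sum = 88 + 49 + 47 + 31 = 215
—
[year_avg: year < 4 AND credits > 26]
student=Tara: ✗
student=Vik: ✗
student=Zane: ✗
student=Hiro: ✗
student=Kai: ✓ → 50
student=Ines: ✗
student=Quinn: ✓ → 49
student=Eve: ✗
student=Yara: ✗
student=Alice: ✓ → 47
student=Jude: ✗
student=Uma: ✓ → 96
student=Bob: ✓ → 31
year_avg = (50 + 49 + 47 + 96 + 31) / 5 = 54.6
—
[credits_sum: credits < 17]
student=Tara: ✗
student=Vik: ✓ → 32
student=Zane: ✓ → 45
student=Hiro: ✗
student=Kai: ✗
student=Ines: ✓ → 65
student=Quinn: ✗
student=Eve: ✗
student=Yara: ✗
student=Alice: ✗
student=Jude: ✓ → 38
student=Uma: ✗
student=Bob: ✗
credits_sum = 32 + 45 + 65 + 38 = 180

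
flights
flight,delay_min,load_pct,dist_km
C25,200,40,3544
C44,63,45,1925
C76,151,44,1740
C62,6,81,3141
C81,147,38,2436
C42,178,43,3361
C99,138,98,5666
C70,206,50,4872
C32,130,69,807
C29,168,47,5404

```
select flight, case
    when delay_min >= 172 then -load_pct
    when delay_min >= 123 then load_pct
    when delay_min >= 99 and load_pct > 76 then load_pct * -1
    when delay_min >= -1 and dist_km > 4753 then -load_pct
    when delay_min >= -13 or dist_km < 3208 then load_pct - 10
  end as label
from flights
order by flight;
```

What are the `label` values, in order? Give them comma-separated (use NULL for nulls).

flight=C25: delay_min >= 172 → -40
flight=C29: delay_min >= 123 → 47
flight=C32: delay_min >= 123 → 69
flight=C42: delay_min >= 172 → -43
flight=C44: delay_min >= -13 or dist_km < 3208 → 35
flight=C62: delay_min >= -13 or dist_km < 3208 → 71
flight=C70: delay_min >= 172 → -50
flight=C76: delay_min >= 123 → 44
flight=C81: delay_min >= 123 → 38
flight=C99: delay_min >= 123 → 98

-40, 47, 69, -43, 35, 71, -50, 44, 38, 98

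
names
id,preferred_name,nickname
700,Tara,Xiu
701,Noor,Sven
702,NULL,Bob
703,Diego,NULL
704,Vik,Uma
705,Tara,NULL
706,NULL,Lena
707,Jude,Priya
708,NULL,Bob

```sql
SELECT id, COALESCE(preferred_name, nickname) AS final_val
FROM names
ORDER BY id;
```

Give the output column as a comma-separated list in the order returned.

id=700: preferred_name=Tara → Tara
id=701: preferred_name=Noor → Noor
id=702: preferred_name=NULL, nickname=Bob → Bob
id=703: preferred_name=Diego → Diego
id=704: preferred_name=Vik → Vik
id=705: preferred_name=Tara → Tara
id=706: preferred_name=NULL, nickname=Lena → Lena
id=707: preferred_name=Jude → Jude
id=708: preferred_name=NULL, nickname=Bob → Bob

Tara, Noor, Bob, Diego, Vik, Tara, Lena, Jude, Bob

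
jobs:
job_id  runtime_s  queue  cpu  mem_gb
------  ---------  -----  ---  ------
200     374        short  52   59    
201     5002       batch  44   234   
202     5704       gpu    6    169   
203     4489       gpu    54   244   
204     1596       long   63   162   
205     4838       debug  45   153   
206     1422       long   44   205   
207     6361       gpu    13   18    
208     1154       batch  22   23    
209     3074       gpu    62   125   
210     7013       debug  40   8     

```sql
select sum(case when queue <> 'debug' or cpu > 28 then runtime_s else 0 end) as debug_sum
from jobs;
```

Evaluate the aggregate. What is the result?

41027

job_id=200: ✓ → 374
job_id=201: ✓ → 5002
job_id=202: ✓ → 5704
job_id=203: ✓ → 4489
job_id=204: ✓ → 1596
job_id=205: ✓ → 4838
job_id=206: ✓ → 1422
job_id=207: ✓ → 6361
job_id=208: ✓ → 1154
job_id=209: ✓ → 3074
job_id=210: ✓ → 7013
debug_sum = 374 + 5002 + 5704 + 4489 + 1596 + 4838 + 1422 + 6361 + 1154 + 3074 + 7013 = 41027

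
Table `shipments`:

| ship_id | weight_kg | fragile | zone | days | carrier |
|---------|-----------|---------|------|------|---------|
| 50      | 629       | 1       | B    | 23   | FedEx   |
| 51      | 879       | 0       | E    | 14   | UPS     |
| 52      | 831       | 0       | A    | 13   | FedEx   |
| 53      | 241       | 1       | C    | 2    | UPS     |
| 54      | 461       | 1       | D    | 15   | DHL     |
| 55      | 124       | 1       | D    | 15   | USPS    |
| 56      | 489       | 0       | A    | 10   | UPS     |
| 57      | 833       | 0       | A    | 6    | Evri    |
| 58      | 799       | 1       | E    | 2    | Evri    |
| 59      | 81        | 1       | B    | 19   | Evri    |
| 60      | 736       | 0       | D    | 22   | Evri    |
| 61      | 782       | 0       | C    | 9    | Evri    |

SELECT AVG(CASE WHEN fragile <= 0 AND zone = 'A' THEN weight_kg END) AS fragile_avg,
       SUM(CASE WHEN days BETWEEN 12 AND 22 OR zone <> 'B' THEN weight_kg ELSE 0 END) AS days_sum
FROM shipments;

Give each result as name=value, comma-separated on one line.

[fragile_avg: fragile <= 0 AND zone = 'A']
ship_id=50: ✗
ship_id=51: ✗
ship_id=52: ✓ → 831
ship_id=53: ✗
ship_id=54: ✗
ship_id=55: ✗
ship_id=56: ✓ → 489
ship_id=57: ✓ → 833
ship_id=58: ✗
ship_id=59: ✗
ship_id=60: ✗
ship_id=61: ✗
fragile_avg = (831 + 489 + 833) / 3 = 717.6666666667
—
[days_sum: days BETWEEN 12 AND 22 OR zone <> 'B']
ship_id=50: ✗
ship_id=51: ✓ → 879
ship_id=52: ✓ → 831
ship_id=53: ✓ → 241
ship_id=54: ✓ → 461
ship_id=55: ✓ → 124
ship_id=56: ✓ → 489
ship_id=57: ✓ → 833
ship_id=58: ✓ → 799
ship_id=59: ✓ → 81
ship_id=60: ✓ → 736
ship_id=61: ✓ → 782
days_sum = 879 + 831 + 241 + 461 + 124 + 489 + 833 + 799 + 81 + 736 + 782 = 6256

fragile_avg=717.6666666667, days_sum=6256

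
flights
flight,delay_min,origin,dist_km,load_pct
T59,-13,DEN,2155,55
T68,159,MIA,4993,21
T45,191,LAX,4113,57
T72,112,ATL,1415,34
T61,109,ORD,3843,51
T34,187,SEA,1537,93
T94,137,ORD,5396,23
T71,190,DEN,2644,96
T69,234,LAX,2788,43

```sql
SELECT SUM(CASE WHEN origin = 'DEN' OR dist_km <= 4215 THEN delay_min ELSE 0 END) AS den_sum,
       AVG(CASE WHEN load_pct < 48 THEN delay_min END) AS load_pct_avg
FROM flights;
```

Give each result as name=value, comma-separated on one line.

den_sum=1010, load_pct_avg=160.5

[den_sum: origin = 'DEN' OR dist_km <= 4215]
flight=T59: ✓ → -13
flight=T68: ✗
flight=T45: ✓ → 191
flight=T72: ✓ → 112
flight=T61: ✓ → 109
flight=T34: ✓ → 187
flight=T94: ✗
flight=T71: ✓ → 190
flight=T69: ✓ → 234
den_sum = -13 + 191 + 112 + 109 + 187 + 190 + 234 = 1010
—
[load_pct_avg: load_pct < 48]
flight=T59: ✗
flight=T68: ✓ → 159
flight=T45: ✗
flight=T72: ✓ → 112
flight=T61: ✗
flight=T34: ✗
flight=T94: ✓ → 137
flight=T71: ✗
flight=T69: ✓ → 234
load_pct_avg = (159 + 112 + 137 + 234) / 4 = 160.5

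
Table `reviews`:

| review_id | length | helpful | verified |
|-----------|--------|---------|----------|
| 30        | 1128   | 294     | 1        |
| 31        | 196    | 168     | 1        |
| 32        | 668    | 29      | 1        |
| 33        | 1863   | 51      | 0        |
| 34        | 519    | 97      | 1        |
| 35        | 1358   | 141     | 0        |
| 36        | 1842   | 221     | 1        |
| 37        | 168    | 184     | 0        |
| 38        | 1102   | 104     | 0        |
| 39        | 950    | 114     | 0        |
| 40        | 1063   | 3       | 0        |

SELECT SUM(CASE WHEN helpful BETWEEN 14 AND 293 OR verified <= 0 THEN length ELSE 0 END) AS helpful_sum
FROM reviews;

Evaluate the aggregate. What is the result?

9729

review_id=30: ✗
review_id=31: ✓ → 196
review_id=32: ✓ → 668
review_id=33: ✓ → 1863
review_id=34: ✓ → 519
review_id=35: ✓ → 1358
review_id=36: ✓ → 1842
review_id=37: ✓ → 168
review_id=38: ✓ → 1102
review_id=39: ✓ → 950
review_id=40: ✓ → 1063
helpful_sum = 196 + 668 + 1863 + 519 + 1358 + 1842 + 168 + 1102 + 950 + 1063 = 9729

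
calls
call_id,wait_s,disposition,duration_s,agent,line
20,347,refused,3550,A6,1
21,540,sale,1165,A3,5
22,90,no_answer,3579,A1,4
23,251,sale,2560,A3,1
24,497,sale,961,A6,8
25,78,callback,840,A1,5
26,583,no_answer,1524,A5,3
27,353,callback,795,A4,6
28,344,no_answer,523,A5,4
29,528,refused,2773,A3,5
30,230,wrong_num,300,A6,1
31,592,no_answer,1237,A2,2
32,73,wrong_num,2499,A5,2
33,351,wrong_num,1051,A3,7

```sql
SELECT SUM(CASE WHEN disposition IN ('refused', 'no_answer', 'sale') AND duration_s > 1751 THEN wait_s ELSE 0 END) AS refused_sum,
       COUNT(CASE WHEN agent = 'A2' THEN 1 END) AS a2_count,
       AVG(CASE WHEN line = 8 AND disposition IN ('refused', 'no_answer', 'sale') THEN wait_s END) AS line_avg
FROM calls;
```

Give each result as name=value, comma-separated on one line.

[refused_sum: disposition IN ('refused', 'no_answer', 'sale') AND duration_s > 1751]
call_id=20: ✓ → 347
call_id=21: ✗
call_id=22: ✓ → 90
call_id=23: ✓ → 251
call_id=24: ✗
call_id=25: ✗
call_id=26: ✗
call_id=27: ✗
call_id=28: ✗
call_id=29: ✓ → 528
call_id=30: ✗
call_id=31: ✗
call_id=32: ✗
call_id=33: ✗
refused_sum = 347 + 90 + 251 + 528 = 1216
—
[a2_count: agent = 'A2']
call_id=20: ✗
call_id=21: ✗
call_id=22: ✗
call_id=23: ✗
call_id=24: ✗
call_id=25: ✗
call_id=26: ✗
call_id=27: ✗
call_id=28: ✗
call_id=29: ✗
call_id=30: ✗
call_id=31: ✓ → 1
call_id=32: ✗
call_id=33: ✗
a2_count = COUNT(1) = 1
—
[line_avg: line = 8 AND disposition IN ('refused', 'no_answer', 'sale')]
call_id=20: ✗
call_id=21: ✗
call_id=22: ✗
call_id=23: ✗
call_id=24: ✓ → 497
call_id=25: ✗
call_id=26: ✗
call_id=27: ✗
call_id=28: ✗
call_id=29: ✗
call_id=30: ✗
call_id=31: ✗
call_id=32: ✗
call_id=33: ✗
line_avg = 497

refused_sum=1216, a2_count=1, line_avg=497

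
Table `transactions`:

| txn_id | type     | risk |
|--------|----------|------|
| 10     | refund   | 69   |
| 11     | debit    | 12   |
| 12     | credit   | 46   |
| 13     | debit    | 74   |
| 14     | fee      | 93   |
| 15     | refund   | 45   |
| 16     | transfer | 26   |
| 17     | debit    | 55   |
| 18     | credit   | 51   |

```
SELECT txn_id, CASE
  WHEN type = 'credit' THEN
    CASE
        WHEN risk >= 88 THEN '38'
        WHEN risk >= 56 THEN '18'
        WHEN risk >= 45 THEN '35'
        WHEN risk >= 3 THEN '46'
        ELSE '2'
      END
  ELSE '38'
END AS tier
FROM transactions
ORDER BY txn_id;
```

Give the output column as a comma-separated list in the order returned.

txn_id=10: type='refund' → outer ELSE → 38
txn_id=11: type='debit' → outer ELSE → 38
txn_id=12: type='credit' → inner[risk >= 45] → 35
txn_id=13: type='debit' → outer ELSE → 38
txn_id=14: type='fee' → outer ELSE → 38
txn_id=15: type='refund' → outer ELSE → 38
txn_id=16: type='transfer' → outer ELSE → 38
txn_id=17: type='debit' → outer ELSE → 38
txn_id=18: type='credit' → inner[risk >= 45] → 35

38, 38, 35, 38, 38, 38, 38, 38, 35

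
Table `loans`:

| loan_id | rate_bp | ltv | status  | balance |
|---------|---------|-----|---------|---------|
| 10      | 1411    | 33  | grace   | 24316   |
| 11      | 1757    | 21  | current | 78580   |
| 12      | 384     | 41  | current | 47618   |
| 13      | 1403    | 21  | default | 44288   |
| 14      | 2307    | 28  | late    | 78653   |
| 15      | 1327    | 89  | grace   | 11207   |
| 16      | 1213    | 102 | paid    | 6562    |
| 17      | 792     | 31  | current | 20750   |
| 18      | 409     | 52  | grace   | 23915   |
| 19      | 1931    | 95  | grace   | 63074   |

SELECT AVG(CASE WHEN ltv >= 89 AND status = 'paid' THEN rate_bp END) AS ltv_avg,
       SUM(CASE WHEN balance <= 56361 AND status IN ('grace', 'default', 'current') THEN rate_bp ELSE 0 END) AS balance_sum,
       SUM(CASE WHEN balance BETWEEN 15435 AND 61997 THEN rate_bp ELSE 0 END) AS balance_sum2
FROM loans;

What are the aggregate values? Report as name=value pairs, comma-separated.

[ltv_avg: ltv >= 89 AND status = 'paid']
loan_id=10: ✗
loan_id=11: ✗
loan_id=12: ✗
loan_id=13: ✗
loan_id=14: ✗
loan_id=15: ✗
loan_id=16: ✓ → 1213
loan_id=17: ✗
loan_id=18: ✗
loan_id=19: ✗
ltv_avg = 1213
—
[balance_sum: balance <= 56361 AND status IN ('grace', 'default', 'current')]
loan_id=10: ✓ → 1411
loan_id=11: ✗
loan_id=12: ✓ → 384
loan_id=13: ✓ → 1403
loan_id=14: ✗
loan_id=15: ✓ → 1327
loan_id=16: ✗
loan_id=17: ✓ → 792
loan_id=18: ✓ → 409
loan_id=19: ✗
balance_sum = 1411 + 384 + 1403 + 1327 + 792 + 409 = 5726
—
[balance_sum2: balance BETWEEN 15435 AND 61997]
loan_id=10: ✓ → 1411
loan_id=11: ✗
loan_id=12: ✓ → 384
loan_id=13: ✓ → 1403
loan_id=14: ✗
loan_id=15: ✗
loan_id=16: ✗
loan_id=17: ✓ → 792
loan_id=18: ✓ → 409
loan_id=19: ✗
balance_sum2 = 1411 + 384 + 1403 + 792 + 409 = 4399

ltv_avg=1213, balance_sum=5726, balance_sum2=4399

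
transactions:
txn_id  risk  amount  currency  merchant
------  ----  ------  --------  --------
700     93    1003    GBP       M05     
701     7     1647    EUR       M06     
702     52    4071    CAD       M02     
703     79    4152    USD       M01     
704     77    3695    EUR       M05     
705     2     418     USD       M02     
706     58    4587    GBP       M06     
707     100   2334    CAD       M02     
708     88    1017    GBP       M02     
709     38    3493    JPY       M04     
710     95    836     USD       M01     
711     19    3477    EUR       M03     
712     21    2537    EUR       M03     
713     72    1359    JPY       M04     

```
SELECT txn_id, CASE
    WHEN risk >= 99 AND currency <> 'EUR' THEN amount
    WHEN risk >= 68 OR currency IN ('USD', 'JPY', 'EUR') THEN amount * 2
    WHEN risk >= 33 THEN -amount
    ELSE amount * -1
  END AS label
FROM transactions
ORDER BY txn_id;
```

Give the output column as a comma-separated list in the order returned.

2006, 3294, -4071, 8304, 7390, 836, -4587, 2334, 2034, 6986, 1672, 6954, 5074, 2718

txn_id=700: risk >= 68 OR currency IN ('USD', 'JPY', 'EUR') → 2006
txn_id=701: risk >= 68 OR currency IN ('USD', 'JPY', 'EUR') → 3294
txn_id=702: risk >= 33 → -4071
txn_id=703: risk >= 68 OR currency IN ('USD', 'JPY', 'EUR') → 8304
txn_id=704: risk >= 68 OR currency IN ('USD', 'JPY', 'EUR') → 7390
txn_id=705: risk >= 68 OR currency IN ('USD', 'JPY', 'EUR') → 836
txn_id=706: risk >= 33 → -4587
txn_id=707: risk >= 99 AND currency <> 'EUR' → 2334
txn_id=708: risk >= 68 OR currency IN ('USD', 'JPY', 'EUR') → 2034
txn_id=709: risk >= 68 OR currency IN ('USD', 'JPY', 'EUR') → 6986
txn_id=710: risk >= 68 OR currency IN ('USD', 'JPY', 'EUR') → 1672
txn_id=711: risk >= 68 OR currency IN ('USD', 'JPY', 'EUR') → 6954
txn_id=712: risk >= 68 OR currency IN ('USD', 'JPY', 'EUR') → 5074
txn_id=713: risk >= 68 OR currency IN ('USD', 'JPY', 'EUR') → 2718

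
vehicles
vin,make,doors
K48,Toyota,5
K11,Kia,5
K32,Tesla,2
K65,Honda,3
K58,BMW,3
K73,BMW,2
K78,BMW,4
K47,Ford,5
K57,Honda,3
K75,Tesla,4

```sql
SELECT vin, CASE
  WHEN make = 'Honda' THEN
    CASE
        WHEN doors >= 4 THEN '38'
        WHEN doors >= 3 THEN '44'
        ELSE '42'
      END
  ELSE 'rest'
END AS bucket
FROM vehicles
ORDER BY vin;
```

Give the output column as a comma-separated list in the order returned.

vin=K11: make='Kia' → outer ELSE → rest
vin=K32: make='Tesla' → outer ELSE → rest
vin=K47: make='Ford' → outer ELSE → rest
vin=K48: make='Toyota' → outer ELSE → rest
vin=K57: make='Honda' → inner[doors >= 3] → 44
vin=K58: make='BMW' → outer ELSE → rest
vin=K65: make='Honda' → inner[doors >= 3] → 44
vin=K73: make='BMW' → outer ELSE → rest
vin=K75: make='Tesla' → outer ELSE → rest
vin=K78: make='BMW' → outer ELSE → rest

rest, rest, rest, rest, 44, rest, 44, rest, rest, rest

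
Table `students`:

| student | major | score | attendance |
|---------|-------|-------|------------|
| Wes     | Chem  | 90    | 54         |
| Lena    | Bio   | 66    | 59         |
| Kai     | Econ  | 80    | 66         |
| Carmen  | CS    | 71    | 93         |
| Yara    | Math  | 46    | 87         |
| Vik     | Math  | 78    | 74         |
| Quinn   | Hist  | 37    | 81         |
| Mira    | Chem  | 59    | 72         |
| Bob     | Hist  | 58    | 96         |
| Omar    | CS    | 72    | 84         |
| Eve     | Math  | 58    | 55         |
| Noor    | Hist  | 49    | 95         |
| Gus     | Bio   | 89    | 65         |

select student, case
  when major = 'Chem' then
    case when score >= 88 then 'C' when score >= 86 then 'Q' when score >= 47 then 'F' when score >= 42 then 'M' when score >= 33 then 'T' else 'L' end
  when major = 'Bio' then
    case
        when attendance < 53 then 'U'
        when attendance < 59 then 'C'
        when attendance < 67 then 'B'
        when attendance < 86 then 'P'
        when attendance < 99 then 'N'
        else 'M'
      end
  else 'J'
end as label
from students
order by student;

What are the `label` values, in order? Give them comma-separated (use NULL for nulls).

J, J, J, B, J, B, F, J, J, J, J, C, J

student=Bob: major='Hist' → outer ELSE → J
student=Carmen: major='CS' → outer ELSE → J
student=Eve: major='Math' → outer ELSE → J
student=Gus: major='Bio' → inner[attendance < 67] → B
student=Kai: major='Econ' → outer ELSE → J
student=Lena: major='Bio' → inner[attendance < 67] → B
student=Mira: major='Chem' → inner[score >= 47] → F
student=Noor: major='Hist' → outer ELSE → J
student=Omar: major='CS' → outer ELSE → J
student=Quinn: major='Hist' → outer ELSE → J
student=Vik: major='Math' → outer ELSE → J
student=Wes: major='Chem' → inner[score >= 88] → C
student=Yara: major='Math' → outer ELSE → J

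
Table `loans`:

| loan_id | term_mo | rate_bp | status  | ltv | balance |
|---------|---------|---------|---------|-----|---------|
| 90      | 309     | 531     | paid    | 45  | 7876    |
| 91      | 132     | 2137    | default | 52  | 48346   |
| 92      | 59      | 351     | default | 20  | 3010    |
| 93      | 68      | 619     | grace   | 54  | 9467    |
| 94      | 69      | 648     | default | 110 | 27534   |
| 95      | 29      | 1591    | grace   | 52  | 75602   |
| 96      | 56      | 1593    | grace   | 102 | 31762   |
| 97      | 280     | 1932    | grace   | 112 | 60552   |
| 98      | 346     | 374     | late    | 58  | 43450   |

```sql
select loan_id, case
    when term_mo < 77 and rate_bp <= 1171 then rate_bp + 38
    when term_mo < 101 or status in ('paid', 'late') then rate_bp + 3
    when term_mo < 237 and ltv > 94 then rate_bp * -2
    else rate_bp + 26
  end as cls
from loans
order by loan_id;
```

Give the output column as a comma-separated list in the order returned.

loan_id=90: term_mo < 101 or status in ('paid', 'late') → 534
loan_id=91: ELSE → 2163
loan_id=92: term_mo < 77 and rate_bp <= 1171 → 389
loan_id=93: term_mo < 77 and rate_bp <= 1171 → 657
loan_id=94: term_mo < 77 and rate_bp <= 1171 → 686
loan_id=95: term_mo < 101 or status in ('paid', 'late') → 1594
loan_id=96: term_mo < 101 or status in ('paid', 'late') → 1596
loan_id=97: ELSE → 1958
loan_id=98: term_mo < 101 or status in ('paid', 'late') → 377

534, 2163, 389, 657, 686, 1594, 1596, 1958, 377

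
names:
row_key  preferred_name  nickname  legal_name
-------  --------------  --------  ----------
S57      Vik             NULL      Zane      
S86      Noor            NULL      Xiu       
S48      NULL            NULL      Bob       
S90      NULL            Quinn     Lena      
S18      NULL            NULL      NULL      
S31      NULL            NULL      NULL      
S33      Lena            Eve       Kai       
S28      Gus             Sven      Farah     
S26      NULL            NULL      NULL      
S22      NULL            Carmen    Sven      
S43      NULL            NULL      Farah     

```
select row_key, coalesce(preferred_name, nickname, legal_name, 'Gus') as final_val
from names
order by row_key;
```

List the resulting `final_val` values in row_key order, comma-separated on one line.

row_key=S18: preferred_name=NULL, nickname=NULL, legal_name=NULL, → literal Gus → Gus
row_key=S22: preferred_name=NULL, nickname=Carmen → Carmen
row_key=S26: preferred_name=NULL, nickname=NULL, legal_name=NULL, → literal Gus → Gus
row_key=S28: preferred_name=Gus → Gus
row_key=S31: preferred_name=NULL, nickname=NULL, legal_name=NULL, → literal Gus → Gus
row_key=S33: preferred_name=Lena → Lena
row_key=S43: preferred_name=NULL, nickname=NULL, legal_name=Farah → Farah
row_key=S48: preferred_name=NULL, nickname=NULL, legal_name=Bob → Bob
row_key=S57: preferred_name=Vik → Vik
row_key=S86: preferred_name=Noor → Noor
row_key=S90: preferred_name=NULL, nickname=Quinn → Quinn

Gus, Carmen, Gus, Gus, Gus, Lena, Farah, Bob, Vik, Noor, Quinn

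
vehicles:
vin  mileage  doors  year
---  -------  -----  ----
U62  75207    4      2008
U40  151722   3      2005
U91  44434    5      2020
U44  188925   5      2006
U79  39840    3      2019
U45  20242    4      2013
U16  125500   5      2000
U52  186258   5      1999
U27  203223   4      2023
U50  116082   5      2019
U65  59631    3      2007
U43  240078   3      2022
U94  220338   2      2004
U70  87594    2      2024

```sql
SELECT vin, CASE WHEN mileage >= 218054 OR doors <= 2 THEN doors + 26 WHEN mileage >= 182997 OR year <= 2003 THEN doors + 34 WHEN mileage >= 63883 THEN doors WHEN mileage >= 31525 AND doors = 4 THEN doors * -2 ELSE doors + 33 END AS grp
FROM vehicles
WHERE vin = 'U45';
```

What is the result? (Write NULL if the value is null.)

vin = U45: mileage=20242, doors=4, year=2013.
mileage >= 218054 OR doors <= 2 → false
mileage >= 182997 OR year <= 2003 → false
mileage >= 63883 → false
mileage >= 31525 AND doors = 4 → false
No prior WHEN matched → ELSE → 37

37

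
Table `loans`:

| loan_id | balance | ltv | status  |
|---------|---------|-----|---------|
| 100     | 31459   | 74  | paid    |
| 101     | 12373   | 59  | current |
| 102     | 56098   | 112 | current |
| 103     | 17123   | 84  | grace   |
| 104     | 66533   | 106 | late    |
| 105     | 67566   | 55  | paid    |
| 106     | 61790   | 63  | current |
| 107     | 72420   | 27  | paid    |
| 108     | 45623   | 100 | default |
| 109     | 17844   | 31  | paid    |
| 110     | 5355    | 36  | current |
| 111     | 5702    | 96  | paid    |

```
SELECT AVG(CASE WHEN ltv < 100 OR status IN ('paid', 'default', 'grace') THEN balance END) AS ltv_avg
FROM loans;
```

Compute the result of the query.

33725.5

loan_id=100: ✓ → 31459
loan_id=101: ✓ → 12373
loan_id=102: ✗
loan_id=103: ✓ → 17123
loan_id=104: ✗
loan_id=105: ✓ → 67566
loan_id=106: ✓ → 61790
loan_id=107: ✓ → 72420
loan_id=108: ✓ → 45623
loan_id=109: ✓ → 17844
loan_id=110: ✓ → 5355
loan_id=111: ✓ → 5702
ltv_avg = (31459 + 12373 + 17123 + 67566 + 61790 + 72420 + 45623 + 17844 + 5355 + 5702) / 10 = 33725.5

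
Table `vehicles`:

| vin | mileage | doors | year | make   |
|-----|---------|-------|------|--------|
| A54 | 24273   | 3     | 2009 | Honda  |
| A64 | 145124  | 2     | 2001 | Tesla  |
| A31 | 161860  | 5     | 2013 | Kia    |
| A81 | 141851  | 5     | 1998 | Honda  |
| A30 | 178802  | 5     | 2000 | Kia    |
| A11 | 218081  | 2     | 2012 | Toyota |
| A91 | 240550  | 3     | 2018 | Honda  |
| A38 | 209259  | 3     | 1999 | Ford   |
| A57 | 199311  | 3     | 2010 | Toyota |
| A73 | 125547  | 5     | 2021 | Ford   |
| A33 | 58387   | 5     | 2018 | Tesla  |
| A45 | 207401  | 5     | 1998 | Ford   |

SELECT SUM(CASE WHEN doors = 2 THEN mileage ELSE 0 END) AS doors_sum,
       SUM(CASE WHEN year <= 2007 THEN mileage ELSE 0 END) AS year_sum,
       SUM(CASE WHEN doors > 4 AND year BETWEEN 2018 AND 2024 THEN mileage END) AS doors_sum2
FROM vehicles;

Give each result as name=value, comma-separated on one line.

doors_sum=363205, year_sum=882437, doors_sum2=183934

[doors_sum: doors = 2]
vin=A54: ✗
vin=A64: ✓ → 145124
vin=A31: ✗
vin=A81: ✗
vin=A30: ✗
vin=A11: ✓ → 218081
vin=A91: ✗
vin=A38: ✗
vin=A57: ✗
vin=A73: ✗
vin=A33: ✗
vin=A45: ✗
doors_sum = 145124 + 218081 = 363205
—
[year_sum: year <= 2007]
vin=A54: ✗
vin=A64: ✓ → 145124
vin=A31: ✗
vin=A81: ✓ → 141851
vin=A30: ✓ → 178802
vin=A11: ✗
vin=A91: ✗
vin=A38: ✓ → 209259
vin=A57: ✗
vin=A73: ✗
vin=A33: ✗
vin=A45: ✓ → 207401
year_sum = 145124 + 141851 + 178802 + 209259 + 207401 = 882437
—
[doors_sum2: doors > 4 AND year BETWEEN 2018 AND 2024]
vin=A54: ✗
vin=A64: ✗
vin=A31: ✗
vin=A81: ✗
vin=A30: ✗
vin=A11: ✗
vin=A91: ✗
vin=A38: ✗
vin=A57: ✗
vin=A73: ✓ → 125547
vin=A33: ✓ → 58387
vin=A45: ✗
doors_sum2 = 125547 + 58387 = 183934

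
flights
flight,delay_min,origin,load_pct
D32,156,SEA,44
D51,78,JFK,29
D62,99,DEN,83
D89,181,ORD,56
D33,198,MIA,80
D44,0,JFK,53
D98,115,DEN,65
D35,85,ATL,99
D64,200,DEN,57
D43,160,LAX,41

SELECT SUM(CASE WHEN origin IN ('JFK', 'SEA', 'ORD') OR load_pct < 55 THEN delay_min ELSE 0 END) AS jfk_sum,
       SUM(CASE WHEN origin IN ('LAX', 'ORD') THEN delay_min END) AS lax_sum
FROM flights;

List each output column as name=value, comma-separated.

jfk_sum=575, lax_sum=341

[jfk_sum: origin IN ('JFK', 'SEA', 'ORD') OR load_pct < 55]
flight=D32: ✓ → 156
flight=D51: ✓ → 78
flight=D62: ✗
flight=D89: ✓ → 181
flight=D33: ✗
flight=D44: ✓ → 0
flight=D98: ✗
flight=D35: ✗
flight=D64: ✗
flight=D43: ✓ → 160
jfk_sum = 156 + 78 + 181 + 160 = 575
—
[lax_sum: origin IN ('LAX', 'ORD')]
flight=D32: ✗
flight=D51: ✗
flight=D62: ✗
flight=D89: ✓ → 181
flight=D33: ✗
flight=D44: ✗
flight=D98: ✗
flight=D35: ✗
flight=D64: ✗
flight=D43: ✓ → 160
lax_sum = 181 + 160 = 341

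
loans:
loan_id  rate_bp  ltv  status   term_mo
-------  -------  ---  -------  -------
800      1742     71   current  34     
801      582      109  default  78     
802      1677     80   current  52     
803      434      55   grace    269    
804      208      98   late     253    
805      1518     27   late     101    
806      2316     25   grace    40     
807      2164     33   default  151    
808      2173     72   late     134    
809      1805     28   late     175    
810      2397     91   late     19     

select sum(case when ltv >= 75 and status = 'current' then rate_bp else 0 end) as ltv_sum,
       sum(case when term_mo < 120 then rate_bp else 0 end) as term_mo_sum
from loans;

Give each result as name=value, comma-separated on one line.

ltv_sum=1677, term_mo_sum=10232

[ltv_sum: ltv >= 75 and status = 'current']
loan_id=800: ✗
loan_id=801: ✗
loan_id=802: ✓ → 1677
loan_id=803: ✗
loan_id=804: ✗
loan_id=805: ✗
loan_id=806: ✗
loan_id=807: ✗
loan_id=808: ✗
loan_id=809: ✗
loan_id=810: ✗
ltv_sum = 1677
—
[term_mo_sum: term_mo < 120]
loan_id=800: ✓ → 1742
loan_id=801: ✓ → 582
loan_id=802: ✓ → 1677
loan_id=803: ✗
loan_id=804: ✗
loan_id=805: ✓ → 1518
loan_id=806: ✓ → 2316
loan_id=807: ✗
loan_id=808: ✗
loan_id=809: ✗
loan_id=810: ✓ → 2397
term_mo_sum = 1742 + 582 + 1677 + 1518 + 2316 + 2397 = 10232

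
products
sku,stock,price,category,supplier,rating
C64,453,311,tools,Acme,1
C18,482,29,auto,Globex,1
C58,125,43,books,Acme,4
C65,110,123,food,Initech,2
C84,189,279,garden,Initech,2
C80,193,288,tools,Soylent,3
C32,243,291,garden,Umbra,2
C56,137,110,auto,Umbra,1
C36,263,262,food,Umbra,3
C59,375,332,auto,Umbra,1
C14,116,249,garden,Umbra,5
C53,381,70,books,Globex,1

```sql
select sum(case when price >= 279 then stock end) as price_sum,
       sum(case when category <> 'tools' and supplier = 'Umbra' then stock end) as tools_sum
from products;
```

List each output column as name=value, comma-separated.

price_sum=1453, tools_sum=1134

[price_sum: price >= 279]
sku=C64: ✓ → 453
sku=C18: ✗
sku=C58: ✗
sku=C65: ✗
sku=C84: ✓ → 189
sku=C80: ✓ → 193
sku=C32: ✓ → 243
sku=C56: ✗
sku=C36: ✗
sku=C59: ✓ → 375
sku=C14: ✗
sku=C53: ✗
price_sum = 453 + 189 + 193 + 243 + 375 = 1453
—
[tools_sum: category <> 'tools' and supplier = 'Umbra']
sku=C64: ✗
sku=C18: ✗
sku=C58: ✗
sku=C65: ✗
sku=C84: ✗
sku=C80: ✗
sku=C32: ✓ → 243
sku=C56: ✓ → 137
sku=C36: ✓ → 263
sku=C59: ✓ → 375
sku=C14: ✓ → 116
sku=C53: ✗
tools_sum = 243 + 137 + 263 + 375 + 116 = 1134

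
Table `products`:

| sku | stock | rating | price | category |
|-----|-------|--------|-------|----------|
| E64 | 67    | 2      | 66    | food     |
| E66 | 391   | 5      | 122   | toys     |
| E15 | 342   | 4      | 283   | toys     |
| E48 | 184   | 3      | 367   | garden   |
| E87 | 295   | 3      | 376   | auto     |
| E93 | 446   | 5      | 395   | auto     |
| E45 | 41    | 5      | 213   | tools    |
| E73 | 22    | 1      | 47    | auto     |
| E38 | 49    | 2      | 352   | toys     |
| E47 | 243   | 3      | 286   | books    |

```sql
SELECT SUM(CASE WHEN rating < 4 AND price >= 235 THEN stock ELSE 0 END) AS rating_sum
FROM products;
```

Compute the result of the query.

771

sku=E64: ✗
sku=E66: ✗
sku=E15: ✗
sku=E48: ✓ → 184
sku=E87: ✓ → 295
sku=E93: ✗
sku=E45: ✗
sku=E73: ✗
sku=E38: ✓ → 49
sku=E47: ✓ → 243
rating_sum = 184 + 295 + 49 + 243 = 771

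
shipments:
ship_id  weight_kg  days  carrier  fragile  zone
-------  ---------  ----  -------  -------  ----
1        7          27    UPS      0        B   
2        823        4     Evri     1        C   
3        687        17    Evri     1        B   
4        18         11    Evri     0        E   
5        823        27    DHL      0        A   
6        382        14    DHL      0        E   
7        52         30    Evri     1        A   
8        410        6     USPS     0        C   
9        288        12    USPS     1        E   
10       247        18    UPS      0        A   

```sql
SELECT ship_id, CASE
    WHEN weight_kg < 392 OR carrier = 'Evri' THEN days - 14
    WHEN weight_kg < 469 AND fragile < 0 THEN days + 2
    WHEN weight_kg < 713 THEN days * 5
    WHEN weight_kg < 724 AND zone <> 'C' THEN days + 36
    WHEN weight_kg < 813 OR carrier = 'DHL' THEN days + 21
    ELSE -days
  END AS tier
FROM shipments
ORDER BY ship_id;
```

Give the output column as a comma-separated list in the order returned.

ship_id=1: weight_kg < 392 OR carrier = 'Evri' → 13
ship_id=2: weight_kg < 392 OR carrier = 'Evri' → -10
ship_id=3: weight_kg < 392 OR carrier = 'Evri' → 3
ship_id=4: weight_kg < 392 OR carrier = 'Evri' → -3
ship_id=5: weight_kg < 813 OR carrier = 'DHL' → 48
ship_id=6: weight_kg < 392 OR carrier = 'Evri' → 0
ship_id=7: weight_kg < 392 OR carrier = 'Evri' → 16
ship_id=8: weight_kg < 713 → 30
ship_id=9: weight_kg < 392 OR carrier = 'Evri' → -2
ship_id=10: weight_kg < 392 OR carrier = 'Evri' → 4

13, -10, 3, -3, 48, 0, 16, 30, -2, 4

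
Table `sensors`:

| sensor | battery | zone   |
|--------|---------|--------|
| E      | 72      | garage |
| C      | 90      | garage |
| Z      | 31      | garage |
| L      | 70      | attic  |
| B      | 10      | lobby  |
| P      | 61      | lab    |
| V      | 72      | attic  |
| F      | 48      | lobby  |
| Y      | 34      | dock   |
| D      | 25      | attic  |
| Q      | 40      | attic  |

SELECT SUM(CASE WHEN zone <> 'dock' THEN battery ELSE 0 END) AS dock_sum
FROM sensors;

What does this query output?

519

sensor=E: ✓ → 72
sensor=C: ✓ → 90
sensor=Z: ✓ → 31
sensor=L: ✓ → 70
sensor=B: ✓ → 10
sensor=P: ✓ → 61
sensor=V: ✓ → 72
sensor=F: ✓ → 48
sensor=Y: ✗
sensor=D: ✓ → 25
sensor=Q: ✓ → 40
dock_sum = 72 + 90 + 31 + 70 + 10 + 61 + 72 + 48 + 25 + 40 = 519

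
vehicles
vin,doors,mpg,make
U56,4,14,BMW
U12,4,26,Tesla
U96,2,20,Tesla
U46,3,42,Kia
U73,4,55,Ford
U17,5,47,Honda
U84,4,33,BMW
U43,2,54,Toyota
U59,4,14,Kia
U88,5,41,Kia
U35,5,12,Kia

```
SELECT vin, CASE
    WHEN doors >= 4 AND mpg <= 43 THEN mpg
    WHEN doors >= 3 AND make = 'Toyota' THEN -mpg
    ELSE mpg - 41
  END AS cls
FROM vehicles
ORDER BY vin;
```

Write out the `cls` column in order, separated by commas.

vin=U12: doors >= 4 AND mpg <= 43 → 26
vin=U17: ELSE → 6
vin=U35: doors >= 4 AND mpg <= 43 → 12
vin=U43: ELSE → 13
vin=U46: ELSE → 1
vin=U56: doors >= 4 AND mpg <= 43 → 14
vin=U59: doors >= 4 AND mpg <= 43 → 14
vin=U73: ELSE → 14
vin=U84: doors >= 4 AND mpg <= 43 → 33
vin=U88: doors >= 4 AND mpg <= 43 → 41
vin=U96: ELSE → -21

26, 6, 12, 13, 1, 14, 14, 14, 33, 41, -21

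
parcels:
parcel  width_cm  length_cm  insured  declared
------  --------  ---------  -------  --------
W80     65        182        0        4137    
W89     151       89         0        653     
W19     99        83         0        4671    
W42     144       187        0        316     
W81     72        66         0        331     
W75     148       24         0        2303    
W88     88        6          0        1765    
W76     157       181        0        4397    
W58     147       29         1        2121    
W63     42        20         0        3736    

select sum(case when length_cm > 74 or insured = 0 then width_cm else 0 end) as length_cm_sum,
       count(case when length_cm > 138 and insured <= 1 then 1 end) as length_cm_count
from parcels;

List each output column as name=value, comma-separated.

[length_cm_sum: length_cm > 74 or insured = 0]
parcel=W80: ✓ → 65
parcel=W89: ✓ → 151
parcel=W19: ✓ → 99
parcel=W42: ✓ → 144
parcel=W81: ✓ → 72
parcel=W75: ✓ → 148
parcel=W88: ✓ → 88
parcel=W76: ✓ → 157
parcel=W58: ✗
parcel=W63: ✓ → 42
length_cm_sum = 65 + 151 + 99 + 144 + 72 + 148 + 88 + 157 + 42 = 966
—
[length_cm_count: length_cm > 138 and insured <= 1]
parcel=W80: ✓ → 1
parcel=W89: ✗
parcel=W19: ✗
parcel=W42: ✓ → 1
parcel=W81: ✗
parcel=W75: ✗
parcel=W88: ✗
parcel=W76: ✓ → 1
parcel=W58: ✗
parcel=W63: ✗
length_cm_count = COUNT(1, 1, 1) = 3

length_cm_sum=966, length_cm_count=3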